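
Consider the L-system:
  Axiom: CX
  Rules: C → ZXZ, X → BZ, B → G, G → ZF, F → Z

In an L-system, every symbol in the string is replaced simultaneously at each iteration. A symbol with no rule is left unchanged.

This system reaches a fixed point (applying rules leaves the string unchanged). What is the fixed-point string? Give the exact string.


Step 0: CX
Step 1: ZXZBZ
Step 2: ZBZZGZ
Step 3: ZGZZZFZ
Step 4: ZZFZZZZZ
Step 5: ZZZZZZZZ
Step 6: ZZZZZZZZ  (unchanged — fixed point at step 5)

Answer: ZZZZZZZZ


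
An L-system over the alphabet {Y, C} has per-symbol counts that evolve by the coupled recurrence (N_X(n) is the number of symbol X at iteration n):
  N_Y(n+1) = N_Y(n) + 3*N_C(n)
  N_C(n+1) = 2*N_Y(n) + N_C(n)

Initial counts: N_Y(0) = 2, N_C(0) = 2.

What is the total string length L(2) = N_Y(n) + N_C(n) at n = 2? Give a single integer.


Answer: 48

Derivation:
Step 0: N_Y=2, N_C=2, L=4
Step 1: N_Y=8, N_C=6, L=14
Step 2: N_Y=26, N_C=22, L=48


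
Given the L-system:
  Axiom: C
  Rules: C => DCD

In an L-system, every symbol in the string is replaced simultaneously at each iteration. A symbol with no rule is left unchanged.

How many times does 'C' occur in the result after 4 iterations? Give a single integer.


Step 0: C  (1 'C')
Step 1: DCD  (1 'C')
Step 2: DDCDD  (1 'C')
Step 3: DDDCDDD  (1 'C')
Step 4: DDDDCDDDD  (1 'C')

Answer: 1


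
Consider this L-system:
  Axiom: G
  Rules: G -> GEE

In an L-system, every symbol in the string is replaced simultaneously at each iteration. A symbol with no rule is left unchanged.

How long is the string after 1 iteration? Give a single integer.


Answer: 3

Derivation:
Step 0: length = 1
Step 1: length = 3


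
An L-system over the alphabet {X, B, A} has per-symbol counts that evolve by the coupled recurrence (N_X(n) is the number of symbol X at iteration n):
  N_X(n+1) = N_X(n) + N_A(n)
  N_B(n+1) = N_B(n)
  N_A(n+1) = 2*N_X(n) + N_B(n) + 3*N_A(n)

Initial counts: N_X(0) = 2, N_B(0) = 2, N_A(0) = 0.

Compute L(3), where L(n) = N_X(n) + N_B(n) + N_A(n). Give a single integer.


Step 0: N_X=2, N_B=2, N_A=0, L=4
Step 1: N_X=2, N_B=2, N_A=6, L=10
Step 2: N_X=8, N_B=2, N_A=24, L=34
Step 3: N_X=32, N_B=2, N_A=90, L=124

Answer: 124


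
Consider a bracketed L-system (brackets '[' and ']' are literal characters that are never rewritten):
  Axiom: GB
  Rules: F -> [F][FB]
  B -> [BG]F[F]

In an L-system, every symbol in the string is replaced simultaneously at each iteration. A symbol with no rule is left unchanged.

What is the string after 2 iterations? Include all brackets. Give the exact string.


Step 0: GB
Step 1: G[BG]F[F]
Step 2: G[[BG]F[F]G][F][FB][[F][FB]]

Answer: G[[BG]F[F]G][F][FB][[F][FB]]


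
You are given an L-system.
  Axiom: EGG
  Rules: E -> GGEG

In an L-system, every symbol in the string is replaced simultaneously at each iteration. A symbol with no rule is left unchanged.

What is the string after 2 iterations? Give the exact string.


Answer: GGGGEGGGG

Derivation:
Step 0: EGG
Step 1: GGEGGG
Step 2: GGGGEGGGG


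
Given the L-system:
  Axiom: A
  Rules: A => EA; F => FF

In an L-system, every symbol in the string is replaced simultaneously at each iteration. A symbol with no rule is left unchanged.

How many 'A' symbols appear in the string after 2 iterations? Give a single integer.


Answer: 1

Derivation:
Step 0: A  (1 'A')
Step 1: EA  (1 'A')
Step 2: EEA  (1 'A')


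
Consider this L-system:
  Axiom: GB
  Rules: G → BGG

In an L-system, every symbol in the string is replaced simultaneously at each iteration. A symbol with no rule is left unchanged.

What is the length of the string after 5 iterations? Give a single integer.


Step 0: length = 2
Step 1: length = 4
Step 2: length = 8
Step 3: length = 16
Step 4: length = 32
Step 5: length = 64

Answer: 64


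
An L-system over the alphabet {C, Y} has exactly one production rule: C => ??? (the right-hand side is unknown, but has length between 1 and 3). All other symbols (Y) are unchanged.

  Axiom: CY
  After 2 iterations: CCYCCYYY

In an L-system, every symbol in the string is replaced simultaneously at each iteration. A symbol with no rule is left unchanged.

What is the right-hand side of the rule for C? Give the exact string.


Answer: CCY

Derivation:
Trying C => CCY:
  Step 0: CY
  Step 1: CCYY
  Step 2: CCYCCYYY
Matches the given result.


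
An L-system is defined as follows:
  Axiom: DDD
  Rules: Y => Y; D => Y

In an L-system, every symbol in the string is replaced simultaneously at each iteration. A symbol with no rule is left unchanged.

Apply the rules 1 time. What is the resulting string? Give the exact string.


Answer: YYY

Derivation:
Step 0: DDD
Step 1: YYY


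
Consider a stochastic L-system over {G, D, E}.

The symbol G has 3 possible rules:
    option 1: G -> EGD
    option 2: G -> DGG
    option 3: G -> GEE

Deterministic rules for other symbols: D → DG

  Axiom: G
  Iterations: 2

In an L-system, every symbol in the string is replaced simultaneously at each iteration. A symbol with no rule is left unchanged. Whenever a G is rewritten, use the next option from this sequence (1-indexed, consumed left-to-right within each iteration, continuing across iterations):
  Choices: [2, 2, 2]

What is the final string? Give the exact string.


Answer: DGDGGDGG

Derivation:
Step 0: G
Step 1: DGG  (used choices [2])
Step 2: DGDGGDGG  (used choices [2, 2])


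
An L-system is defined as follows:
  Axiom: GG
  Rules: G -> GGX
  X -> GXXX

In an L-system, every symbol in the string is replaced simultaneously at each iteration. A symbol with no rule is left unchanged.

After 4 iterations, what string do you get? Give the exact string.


Step 0: GG
Step 1: GGXGGX
Step 2: GGXGGXGXXXGGXGGXGXXX
Step 3: GGXGGXGXXXGGXGGXGXXXGGXGXXXGXXXGXXXGGXGGXGXXXGGXGGXGXXXGGXGXXXGXXXGXXX
Step 4: GGXGGXGXXXGGXGGXGXXXGGXGXXXGXXXGXXXGGXGGXGXXXGGXGGXGXXXGGXGXXXGXXXGXXXGGXGGXGXXXGGXGXXXGXXXGXXXGGXGXXXGXXXGXXXGGXGXXXGXXXGXXXGGXGGXGXXXGGXGGXGXXXGGXGXXXGXXXGXXXGGXGGXGXXXGGXGGXGXXXGGXGXXXGXXXGXXXGGXGGXGXXXGGXGXXXGXXXGXXXGGXGXXXGXXXGXXXGGXGXXXGXXXGXXX

Answer: GGXGGXGXXXGGXGGXGXXXGGXGXXXGXXXGXXXGGXGGXGXXXGGXGGXGXXXGGXGXXXGXXXGXXXGGXGGXGXXXGGXGXXXGXXXGXXXGGXGXXXGXXXGXXXGGXGXXXGXXXGXXXGGXGGXGXXXGGXGGXGXXXGGXGXXXGXXXGXXXGGXGGXGXXXGGXGGXGXXXGGXGXXXGXXXGXXXGGXGGXGXXXGGXGXXXGXXXGXXXGGXGXXXGXXXGXXXGGXGXXXGXXXGXXX


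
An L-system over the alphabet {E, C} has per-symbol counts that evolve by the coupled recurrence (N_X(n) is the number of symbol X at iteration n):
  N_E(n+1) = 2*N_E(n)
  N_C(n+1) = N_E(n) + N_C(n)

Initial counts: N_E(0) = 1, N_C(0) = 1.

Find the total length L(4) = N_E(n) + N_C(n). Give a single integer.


Step 0: N_E=1, N_C=1, L=2
Step 1: N_E=2, N_C=2, L=4
Step 2: N_E=4, N_C=4, L=8
Step 3: N_E=8, N_C=8, L=16
Step 4: N_E=16, N_C=16, L=32

Answer: 32


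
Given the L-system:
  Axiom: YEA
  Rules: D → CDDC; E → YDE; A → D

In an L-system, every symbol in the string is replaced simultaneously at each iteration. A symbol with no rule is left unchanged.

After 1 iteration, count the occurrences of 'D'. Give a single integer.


Answer: 2

Derivation:
Step 0: YEA  (0 'D')
Step 1: YYDED  (2 'D')


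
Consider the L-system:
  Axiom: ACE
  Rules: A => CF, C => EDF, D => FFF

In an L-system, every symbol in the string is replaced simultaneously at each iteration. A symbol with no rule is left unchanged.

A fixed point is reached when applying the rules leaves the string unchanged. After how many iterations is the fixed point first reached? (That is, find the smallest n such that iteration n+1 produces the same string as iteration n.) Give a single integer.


Step 0: ACE
Step 1: CFEDFE
Step 2: EDFFEFFFFE
Step 3: EFFFFFEFFFFE
Step 4: EFFFFFEFFFFE  (unchanged — fixed point at step 3)

Answer: 3


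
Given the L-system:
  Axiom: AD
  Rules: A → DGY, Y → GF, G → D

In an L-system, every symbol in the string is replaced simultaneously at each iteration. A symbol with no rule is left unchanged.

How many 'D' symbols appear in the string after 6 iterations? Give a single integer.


Step 0: AD  (1 'D')
Step 1: DGYD  (2 'D')
Step 2: DDGFD  (3 'D')
Step 3: DDDFD  (4 'D')
Step 4: DDDFD  (4 'D')
Step 5: DDDFD  (4 'D')
Step 6: DDDFD  (4 'D')

Answer: 4


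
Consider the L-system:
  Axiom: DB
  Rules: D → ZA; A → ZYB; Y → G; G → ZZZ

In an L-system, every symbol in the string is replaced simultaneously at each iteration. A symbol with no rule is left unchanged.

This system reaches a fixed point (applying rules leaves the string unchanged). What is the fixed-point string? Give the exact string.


Step 0: DB
Step 1: ZAB
Step 2: ZZYBB
Step 3: ZZGBB
Step 4: ZZZZZBB
Step 5: ZZZZZBB  (unchanged — fixed point at step 4)

Answer: ZZZZZBB


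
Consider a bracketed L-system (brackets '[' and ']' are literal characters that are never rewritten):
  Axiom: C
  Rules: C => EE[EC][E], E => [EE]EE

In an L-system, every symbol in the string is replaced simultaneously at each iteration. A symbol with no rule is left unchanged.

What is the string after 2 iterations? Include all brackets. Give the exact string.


Step 0: C
Step 1: EE[EC][E]
Step 2: [EE]EE[EE]EE[[EE]EEEE[EC][E]][[EE]EE]

Answer: [EE]EE[EE]EE[[EE]EEEE[EC][E]][[EE]EE]


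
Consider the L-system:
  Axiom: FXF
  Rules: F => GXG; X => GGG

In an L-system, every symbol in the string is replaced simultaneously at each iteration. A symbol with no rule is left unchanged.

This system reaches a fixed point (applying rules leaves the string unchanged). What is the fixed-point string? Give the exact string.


Answer: GGGGGGGGGGGGG

Derivation:
Step 0: FXF
Step 1: GXGGGGGXG
Step 2: GGGGGGGGGGGGG
Step 3: GGGGGGGGGGGGG  (unchanged — fixed point at step 2)


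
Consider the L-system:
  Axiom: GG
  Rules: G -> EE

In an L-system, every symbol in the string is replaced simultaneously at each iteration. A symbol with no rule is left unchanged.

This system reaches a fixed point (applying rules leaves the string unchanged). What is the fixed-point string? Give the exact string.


Answer: EEEE

Derivation:
Step 0: GG
Step 1: EEEE
Step 2: EEEE  (unchanged — fixed point at step 1)


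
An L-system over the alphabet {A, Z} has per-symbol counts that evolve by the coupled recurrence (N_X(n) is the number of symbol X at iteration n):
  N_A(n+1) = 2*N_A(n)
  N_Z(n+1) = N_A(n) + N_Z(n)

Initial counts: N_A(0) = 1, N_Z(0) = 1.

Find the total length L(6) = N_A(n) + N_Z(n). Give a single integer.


Step 0: N_A=1, N_Z=1, L=2
Step 1: N_A=2, N_Z=2, L=4
Step 2: N_A=4, N_Z=4, L=8
Step 3: N_A=8, N_Z=8, L=16
Step 4: N_A=16, N_Z=16, L=32
Step 5: N_A=32, N_Z=32, L=64
Step 6: N_A=64, N_Z=64, L=128

Answer: 128


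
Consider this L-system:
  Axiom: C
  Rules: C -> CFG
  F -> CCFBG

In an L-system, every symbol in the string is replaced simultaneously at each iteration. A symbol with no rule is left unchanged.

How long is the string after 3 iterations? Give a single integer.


Step 0: length = 1
Step 1: length = 3
Step 2: length = 9
Step 3: length = 23

Answer: 23


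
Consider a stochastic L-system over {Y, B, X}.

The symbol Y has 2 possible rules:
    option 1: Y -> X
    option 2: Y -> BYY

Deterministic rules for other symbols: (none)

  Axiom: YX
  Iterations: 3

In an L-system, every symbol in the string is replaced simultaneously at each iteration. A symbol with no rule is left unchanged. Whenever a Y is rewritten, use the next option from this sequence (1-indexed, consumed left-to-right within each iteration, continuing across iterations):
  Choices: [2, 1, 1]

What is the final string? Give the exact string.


Answer: BXXX

Derivation:
Step 0: YX
Step 1: BYYX  (used choices [2])
Step 2: BXXX  (used choices [1, 1])
Step 3: BXXX  (used choices [])


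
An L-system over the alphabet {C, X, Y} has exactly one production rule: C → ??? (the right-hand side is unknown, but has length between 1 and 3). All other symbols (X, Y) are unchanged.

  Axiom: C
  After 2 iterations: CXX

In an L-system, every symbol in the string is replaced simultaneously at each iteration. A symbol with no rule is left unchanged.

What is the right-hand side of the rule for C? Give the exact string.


Answer: CX

Derivation:
Trying C → CX:
  Step 0: C
  Step 1: CX
  Step 2: CXX
Matches the given result.


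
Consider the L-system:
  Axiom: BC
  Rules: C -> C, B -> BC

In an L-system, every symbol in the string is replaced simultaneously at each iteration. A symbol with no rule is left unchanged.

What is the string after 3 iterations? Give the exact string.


Step 0: BC
Step 1: BCC
Step 2: BCCC
Step 3: BCCCC

Answer: BCCCC


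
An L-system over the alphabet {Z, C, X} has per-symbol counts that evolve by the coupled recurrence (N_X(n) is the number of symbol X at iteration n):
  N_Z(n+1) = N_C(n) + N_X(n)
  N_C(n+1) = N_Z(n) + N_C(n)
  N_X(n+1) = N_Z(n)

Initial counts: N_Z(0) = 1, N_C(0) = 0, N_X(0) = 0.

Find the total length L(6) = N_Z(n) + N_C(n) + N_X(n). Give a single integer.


Step 0: N_Z=1, N_C=0, N_X=0, L=1
Step 1: N_Z=0, N_C=1, N_X=1, L=2
Step 2: N_Z=2, N_C=1, N_X=0, L=3
Step 3: N_Z=1, N_C=3, N_X=2, L=6
Step 4: N_Z=5, N_C=4, N_X=1, L=10
Step 5: N_Z=5, N_C=9, N_X=5, L=19
Step 6: N_Z=14, N_C=14, N_X=5, L=33

Answer: 33


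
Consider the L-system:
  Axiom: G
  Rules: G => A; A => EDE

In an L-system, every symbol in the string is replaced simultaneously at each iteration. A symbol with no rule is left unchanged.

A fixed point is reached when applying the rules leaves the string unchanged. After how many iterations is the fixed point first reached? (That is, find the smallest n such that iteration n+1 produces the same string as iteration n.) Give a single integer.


Answer: 2

Derivation:
Step 0: G
Step 1: A
Step 2: EDE
Step 3: EDE  (unchanged — fixed point at step 2)


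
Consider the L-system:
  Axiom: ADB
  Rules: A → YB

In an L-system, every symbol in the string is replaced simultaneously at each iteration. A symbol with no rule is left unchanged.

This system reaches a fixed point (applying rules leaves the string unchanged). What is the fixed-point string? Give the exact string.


Answer: YBDB

Derivation:
Step 0: ADB
Step 1: YBDB
Step 2: YBDB  (unchanged — fixed point at step 1)


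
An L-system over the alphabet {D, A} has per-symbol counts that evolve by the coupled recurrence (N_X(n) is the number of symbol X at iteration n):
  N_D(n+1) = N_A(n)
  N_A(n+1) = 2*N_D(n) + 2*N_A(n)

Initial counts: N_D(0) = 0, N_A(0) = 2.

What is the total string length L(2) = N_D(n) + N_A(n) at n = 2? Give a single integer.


Answer: 16

Derivation:
Step 0: N_D=0, N_A=2, L=2
Step 1: N_D=2, N_A=4, L=6
Step 2: N_D=4, N_A=12, L=16


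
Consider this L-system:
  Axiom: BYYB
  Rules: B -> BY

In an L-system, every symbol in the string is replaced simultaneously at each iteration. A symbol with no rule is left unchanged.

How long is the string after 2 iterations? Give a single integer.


Step 0: length = 4
Step 1: length = 6
Step 2: length = 8

Answer: 8


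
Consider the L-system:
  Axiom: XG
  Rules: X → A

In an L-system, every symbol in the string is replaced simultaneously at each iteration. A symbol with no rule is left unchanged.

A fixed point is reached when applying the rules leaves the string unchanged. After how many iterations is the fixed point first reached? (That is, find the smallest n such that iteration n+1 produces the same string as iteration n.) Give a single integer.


Step 0: XG
Step 1: AG
Step 2: AG  (unchanged — fixed point at step 1)

Answer: 1


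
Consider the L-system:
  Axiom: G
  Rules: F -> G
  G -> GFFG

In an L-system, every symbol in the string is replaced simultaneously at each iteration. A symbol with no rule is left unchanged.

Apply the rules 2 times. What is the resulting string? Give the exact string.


Answer: GFFGGGGFFG

Derivation:
Step 0: G
Step 1: GFFG
Step 2: GFFGGGGFFG


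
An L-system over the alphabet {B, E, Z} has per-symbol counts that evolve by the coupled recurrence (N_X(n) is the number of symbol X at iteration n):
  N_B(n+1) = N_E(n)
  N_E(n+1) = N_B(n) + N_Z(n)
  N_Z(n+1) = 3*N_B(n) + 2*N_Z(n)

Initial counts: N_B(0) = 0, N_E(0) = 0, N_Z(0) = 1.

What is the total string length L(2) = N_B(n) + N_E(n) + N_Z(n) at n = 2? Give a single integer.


Answer: 7

Derivation:
Step 0: N_B=0, N_E=0, N_Z=1, L=1
Step 1: N_B=0, N_E=1, N_Z=2, L=3
Step 2: N_B=1, N_E=2, N_Z=4, L=7


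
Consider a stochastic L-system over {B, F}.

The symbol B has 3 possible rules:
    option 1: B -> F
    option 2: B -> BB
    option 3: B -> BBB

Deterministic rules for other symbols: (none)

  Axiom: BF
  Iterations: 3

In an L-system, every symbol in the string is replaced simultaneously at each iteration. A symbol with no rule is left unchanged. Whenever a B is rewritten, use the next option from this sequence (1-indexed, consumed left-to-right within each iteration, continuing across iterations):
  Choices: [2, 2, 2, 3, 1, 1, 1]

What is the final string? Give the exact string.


Step 0: BF
Step 1: BBF  (used choices [2])
Step 2: BBBBF  (used choices [2, 2])
Step 3: BBBFFFF  (used choices [3, 1, 1, 1])

Answer: BBBFFFF


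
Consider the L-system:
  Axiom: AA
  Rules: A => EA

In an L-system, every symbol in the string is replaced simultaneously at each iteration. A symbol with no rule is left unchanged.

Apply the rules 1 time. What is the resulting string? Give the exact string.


Step 0: AA
Step 1: EAEA

Answer: EAEA


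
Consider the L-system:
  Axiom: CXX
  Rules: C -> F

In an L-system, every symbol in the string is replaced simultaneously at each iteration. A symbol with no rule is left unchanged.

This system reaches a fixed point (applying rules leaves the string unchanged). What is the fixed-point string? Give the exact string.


Step 0: CXX
Step 1: FXX
Step 2: FXX  (unchanged — fixed point at step 1)

Answer: FXX


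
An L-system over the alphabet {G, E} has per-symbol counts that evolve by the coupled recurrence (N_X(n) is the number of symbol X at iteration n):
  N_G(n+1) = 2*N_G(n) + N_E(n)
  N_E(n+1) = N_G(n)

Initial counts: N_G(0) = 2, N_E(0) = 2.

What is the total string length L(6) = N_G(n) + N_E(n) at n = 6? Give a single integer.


Step 0: N_G=2, N_E=2, L=4
Step 1: N_G=6, N_E=2, L=8
Step 2: N_G=14, N_E=6, L=20
Step 3: N_G=34, N_E=14, L=48
Step 4: N_G=82, N_E=34, L=116
Step 5: N_G=198, N_E=82, L=280
Step 6: N_G=478, N_E=198, L=676

Answer: 676


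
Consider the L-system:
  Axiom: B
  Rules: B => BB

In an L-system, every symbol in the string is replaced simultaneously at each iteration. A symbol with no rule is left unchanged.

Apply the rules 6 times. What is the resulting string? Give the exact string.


Answer: BBBBBBBBBBBBBBBBBBBBBBBBBBBBBBBBBBBBBBBBBBBBBBBBBBBBBBBBBBBBBBBB

Derivation:
Step 0: B
Step 1: BB
Step 2: BBBB
Step 3: BBBBBBBB
Step 4: BBBBBBBBBBBBBBBB
Step 5: BBBBBBBBBBBBBBBBBBBBBBBBBBBBBBBB
Step 6: BBBBBBBBBBBBBBBBBBBBBBBBBBBBBBBBBBBBBBBBBBBBBBBBBBBBBBBBBBBBBBBB


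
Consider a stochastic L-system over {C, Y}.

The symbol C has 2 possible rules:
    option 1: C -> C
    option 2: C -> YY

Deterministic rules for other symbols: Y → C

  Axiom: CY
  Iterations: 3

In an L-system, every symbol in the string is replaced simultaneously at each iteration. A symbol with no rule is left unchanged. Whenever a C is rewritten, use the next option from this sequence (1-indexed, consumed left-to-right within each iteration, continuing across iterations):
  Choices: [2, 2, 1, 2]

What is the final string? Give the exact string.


Step 0: CY
Step 1: YYC  (used choices [2])
Step 2: CCYY  (used choices [2])
Step 3: CYYCC  (used choices [1, 2])

Answer: CYYCC


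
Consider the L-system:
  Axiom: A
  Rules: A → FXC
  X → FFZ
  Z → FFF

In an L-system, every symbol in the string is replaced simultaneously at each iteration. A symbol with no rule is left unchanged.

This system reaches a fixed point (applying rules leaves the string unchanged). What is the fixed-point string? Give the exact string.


Step 0: A
Step 1: FXC
Step 2: FFFZC
Step 3: FFFFFFC
Step 4: FFFFFFC  (unchanged — fixed point at step 3)

Answer: FFFFFFC


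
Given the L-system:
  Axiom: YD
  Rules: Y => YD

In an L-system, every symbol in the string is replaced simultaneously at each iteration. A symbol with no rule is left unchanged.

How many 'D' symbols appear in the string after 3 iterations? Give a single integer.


Answer: 4

Derivation:
Step 0: YD  (1 'D')
Step 1: YDD  (2 'D')
Step 2: YDDD  (3 'D')
Step 3: YDDDD  (4 'D')


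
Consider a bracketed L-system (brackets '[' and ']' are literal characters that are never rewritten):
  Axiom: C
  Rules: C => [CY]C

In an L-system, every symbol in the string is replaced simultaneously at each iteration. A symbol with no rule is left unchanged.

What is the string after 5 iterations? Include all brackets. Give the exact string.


Step 0: C
Step 1: [CY]C
Step 2: [[CY]CY][CY]C
Step 3: [[[CY]CY][CY]CY][[CY]CY][CY]C
Step 4: [[[[CY]CY][CY]CY][[CY]CY][CY]CY][[[CY]CY][CY]CY][[CY]CY][CY]C
Step 5: [[[[[CY]CY][CY]CY][[CY]CY][CY]CY][[[CY]CY][CY]CY][[CY]CY][CY]CY][[[[CY]CY][CY]CY][[CY]CY][CY]CY][[[CY]CY][CY]CY][[CY]CY][CY]C

Answer: [[[[[CY]CY][CY]CY][[CY]CY][CY]CY][[[CY]CY][CY]CY][[CY]CY][CY]CY][[[[CY]CY][CY]CY][[CY]CY][CY]CY][[[CY]CY][CY]CY][[CY]CY][CY]C


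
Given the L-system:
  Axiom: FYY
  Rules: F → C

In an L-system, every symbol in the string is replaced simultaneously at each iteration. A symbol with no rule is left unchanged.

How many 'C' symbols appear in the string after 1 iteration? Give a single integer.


Step 0: FYY  (0 'C')
Step 1: CYY  (1 'C')

Answer: 1


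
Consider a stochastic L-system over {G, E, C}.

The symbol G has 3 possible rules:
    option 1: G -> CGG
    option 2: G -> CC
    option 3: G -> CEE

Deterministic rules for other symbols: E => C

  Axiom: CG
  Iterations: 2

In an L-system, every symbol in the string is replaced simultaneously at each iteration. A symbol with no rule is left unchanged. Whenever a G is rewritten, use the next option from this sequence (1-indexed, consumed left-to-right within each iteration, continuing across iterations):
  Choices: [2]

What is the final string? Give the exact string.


Step 0: CG
Step 1: CCC  (used choices [2])
Step 2: CCC  (used choices [])

Answer: CCC


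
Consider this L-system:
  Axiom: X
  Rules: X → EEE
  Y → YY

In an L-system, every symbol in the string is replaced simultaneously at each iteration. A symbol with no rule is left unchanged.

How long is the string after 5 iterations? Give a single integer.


Step 0: length = 1
Step 1: length = 3
Step 2: length = 3
Step 3: length = 3
Step 4: length = 3
Step 5: length = 3

Answer: 3


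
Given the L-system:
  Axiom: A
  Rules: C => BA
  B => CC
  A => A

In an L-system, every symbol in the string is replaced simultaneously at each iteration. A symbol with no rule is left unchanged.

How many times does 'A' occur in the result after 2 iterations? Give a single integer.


Step 0: A  (1 'A')
Step 1: A  (1 'A')
Step 2: A  (1 'A')

Answer: 1


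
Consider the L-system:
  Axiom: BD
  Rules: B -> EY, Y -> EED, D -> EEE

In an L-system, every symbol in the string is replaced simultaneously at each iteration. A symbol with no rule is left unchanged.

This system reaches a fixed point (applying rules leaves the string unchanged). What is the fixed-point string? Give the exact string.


Step 0: BD
Step 1: EYEEE
Step 2: EEEDEEE
Step 3: EEEEEEEEE
Step 4: EEEEEEEEE  (unchanged — fixed point at step 3)

Answer: EEEEEEEEE


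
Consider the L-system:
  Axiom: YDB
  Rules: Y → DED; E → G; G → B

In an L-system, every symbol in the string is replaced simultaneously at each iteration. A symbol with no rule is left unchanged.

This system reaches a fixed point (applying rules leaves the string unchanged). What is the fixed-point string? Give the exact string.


Answer: DBDDB

Derivation:
Step 0: YDB
Step 1: DEDDB
Step 2: DGDDB
Step 3: DBDDB
Step 4: DBDDB  (unchanged — fixed point at step 3)


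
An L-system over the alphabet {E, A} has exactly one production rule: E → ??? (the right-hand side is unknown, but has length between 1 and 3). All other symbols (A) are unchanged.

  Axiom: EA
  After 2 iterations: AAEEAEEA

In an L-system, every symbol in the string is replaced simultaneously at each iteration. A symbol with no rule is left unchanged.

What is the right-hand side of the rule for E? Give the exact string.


Trying E → AEE:
  Step 0: EA
  Step 1: AEEA
  Step 2: AAEEAEEA
Matches the given result.

Answer: AEE


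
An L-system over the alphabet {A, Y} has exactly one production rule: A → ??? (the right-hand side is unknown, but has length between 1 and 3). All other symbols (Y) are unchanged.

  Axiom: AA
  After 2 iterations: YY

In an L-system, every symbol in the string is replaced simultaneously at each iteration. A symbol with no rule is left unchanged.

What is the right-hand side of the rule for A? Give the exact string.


Answer: Y

Derivation:
Trying A → Y:
  Step 0: AA
  Step 1: YY
  Step 2: YY
Matches the given result.


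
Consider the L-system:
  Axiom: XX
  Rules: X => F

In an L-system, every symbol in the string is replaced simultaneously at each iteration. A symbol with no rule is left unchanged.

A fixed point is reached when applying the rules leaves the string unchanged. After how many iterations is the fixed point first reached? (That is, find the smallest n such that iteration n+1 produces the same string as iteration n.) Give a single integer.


Step 0: XX
Step 1: FF
Step 2: FF  (unchanged — fixed point at step 1)

Answer: 1


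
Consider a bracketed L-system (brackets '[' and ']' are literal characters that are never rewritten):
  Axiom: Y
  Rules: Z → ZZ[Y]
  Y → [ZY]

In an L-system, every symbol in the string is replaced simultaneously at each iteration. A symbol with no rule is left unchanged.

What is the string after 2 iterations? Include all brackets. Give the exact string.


Answer: [ZZ[Y][ZY]]

Derivation:
Step 0: Y
Step 1: [ZY]
Step 2: [ZZ[Y][ZY]]


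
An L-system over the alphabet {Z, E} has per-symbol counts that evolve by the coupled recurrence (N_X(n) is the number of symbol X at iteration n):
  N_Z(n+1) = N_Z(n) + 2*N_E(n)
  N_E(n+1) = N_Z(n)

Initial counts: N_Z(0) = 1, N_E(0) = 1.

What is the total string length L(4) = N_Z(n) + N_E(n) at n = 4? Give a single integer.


Step 0: N_Z=1, N_E=1, L=2
Step 1: N_Z=3, N_E=1, L=4
Step 2: N_Z=5, N_E=3, L=8
Step 3: N_Z=11, N_E=5, L=16
Step 4: N_Z=21, N_E=11, L=32

Answer: 32


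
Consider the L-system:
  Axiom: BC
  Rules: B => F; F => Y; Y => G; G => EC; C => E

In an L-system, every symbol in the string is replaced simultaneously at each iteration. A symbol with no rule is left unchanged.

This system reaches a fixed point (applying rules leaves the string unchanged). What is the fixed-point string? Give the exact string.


Answer: EEE

Derivation:
Step 0: BC
Step 1: FE
Step 2: YE
Step 3: GE
Step 4: ECE
Step 5: EEE
Step 6: EEE  (unchanged — fixed point at step 5)


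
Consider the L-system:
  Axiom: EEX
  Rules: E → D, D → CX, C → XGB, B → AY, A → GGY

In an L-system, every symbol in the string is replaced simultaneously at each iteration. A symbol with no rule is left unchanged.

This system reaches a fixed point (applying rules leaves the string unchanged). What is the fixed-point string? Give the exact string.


Step 0: EEX
Step 1: DDX
Step 2: CXCXX
Step 3: XGBXXGBXX
Step 4: XGAYXXGAYXX
Step 5: XGGGYYXXGGGYYXX
Step 6: XGGGYYXXGGGYYXX  (unchanged — fixed point at step 5)

Answer: XGGGYYXXGGGYYXX


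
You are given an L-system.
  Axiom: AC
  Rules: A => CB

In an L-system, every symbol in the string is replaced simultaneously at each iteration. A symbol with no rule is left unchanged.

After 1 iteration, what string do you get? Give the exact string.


Answer: CBC

Derivation:
Step 0: AC
Step 1: CBC


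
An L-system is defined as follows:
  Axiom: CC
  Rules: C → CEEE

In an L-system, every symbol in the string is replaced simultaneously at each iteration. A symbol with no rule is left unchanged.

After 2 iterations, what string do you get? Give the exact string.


Answer: CEEEEEECEEEEEE

Derivation:
Step 0: CC
Step 1: CEEECEEE
Step 2: CEEEEEECEEEEEE


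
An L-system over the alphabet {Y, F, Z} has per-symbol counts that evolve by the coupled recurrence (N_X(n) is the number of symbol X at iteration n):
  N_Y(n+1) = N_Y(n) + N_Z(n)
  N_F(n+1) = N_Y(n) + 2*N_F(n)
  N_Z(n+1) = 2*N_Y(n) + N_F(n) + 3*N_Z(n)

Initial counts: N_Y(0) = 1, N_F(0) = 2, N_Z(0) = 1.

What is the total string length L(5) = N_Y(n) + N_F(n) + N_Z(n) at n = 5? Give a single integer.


Answer: 2835

Derivation:
Step 0: N_Y=1, N_F=2, N_Z=1, L=4
Step 1: N_Y=2, N_F=5, N_Z=7, L=14
Step 2: N_Y=9, N_F=12, N_Z=30, L=51
Step 3: N_Y=39, N_F=33, N_Z=120, L=192
Step 4: N_Y=159, N_F=105, N_Z=471, L=735
Step 5: N_Y=630, N_F=369, N_Z=1836, L=2835


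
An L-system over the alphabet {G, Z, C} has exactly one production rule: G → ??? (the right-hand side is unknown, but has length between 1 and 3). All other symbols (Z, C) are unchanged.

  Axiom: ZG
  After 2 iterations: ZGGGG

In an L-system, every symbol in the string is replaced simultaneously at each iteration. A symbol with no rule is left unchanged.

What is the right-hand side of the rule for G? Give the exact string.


Answer: GG

Derivation:
Trying G → GG:
  Step 0: ZG
  Step 1: ZGG
  Step 2: ZGGGG
Matches the given result.


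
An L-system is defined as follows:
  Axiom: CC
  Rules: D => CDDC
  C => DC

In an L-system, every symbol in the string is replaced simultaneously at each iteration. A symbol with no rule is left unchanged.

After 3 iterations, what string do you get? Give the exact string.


Step 0: CC
Step 1: DCDC
Step 2: CDDCDCCDDCDC
Step 3: DCCDDCCDDCDCCDDCDCDCCDDCCDDCDCCDDCDC

Answer: DCCDDCCDDCDCCDDCDCDCCDDCCDDCDCCDDCDC


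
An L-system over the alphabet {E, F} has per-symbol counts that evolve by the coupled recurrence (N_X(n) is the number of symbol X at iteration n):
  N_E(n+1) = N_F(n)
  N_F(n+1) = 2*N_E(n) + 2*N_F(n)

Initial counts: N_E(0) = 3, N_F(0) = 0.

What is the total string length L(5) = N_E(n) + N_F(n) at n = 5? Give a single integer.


Step 0: N_E=3, N_F=0, L=3
Step 1: N_E=0, N_F=6, L=6
Step 2: N_E=6, N_F=12, L=18
Step 3: N_E=12, N_F=36, L=48
Step 4: N_E=36, N_F=96, L=132
Step 5: N_E=96, N_F=264, L=360

Answer: 360


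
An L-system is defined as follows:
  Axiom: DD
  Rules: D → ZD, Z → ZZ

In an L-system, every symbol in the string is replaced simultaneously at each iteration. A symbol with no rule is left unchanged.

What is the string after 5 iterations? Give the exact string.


Answer: ZZZZZZZZZZZZZZZZZZZZZZZZZZZZZZZDZZZZZZZZZZZZZZZZZZZZZZZZZZZZZZZD

Derivation:
Step 0: DD
Step 1: ZDZD
Step 2: ZZZDZZZD
Step 3: ZZZZZZZDZZZZZZZD
Step 4: ZZZZZZZZZZZZZZZDZZZZZZZZZZZZZZZD
Step 5: ZZZZZZZZZZZZZZZZZZZZZZZZZZZZZZZDZZZZZZZZZZZZZZZZZZZZZZZZZZZZZZZD


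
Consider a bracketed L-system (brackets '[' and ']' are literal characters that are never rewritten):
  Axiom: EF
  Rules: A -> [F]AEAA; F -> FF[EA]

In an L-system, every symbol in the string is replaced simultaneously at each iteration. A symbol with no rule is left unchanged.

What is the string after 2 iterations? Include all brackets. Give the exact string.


Answer: EFF[EA]FF[EA][E[F]AEAA]

Derivation:
Step 0: EF
Step 1: EFF[EA]
Step 2: EFF[EA]FF[EA][E[F]AEAA]


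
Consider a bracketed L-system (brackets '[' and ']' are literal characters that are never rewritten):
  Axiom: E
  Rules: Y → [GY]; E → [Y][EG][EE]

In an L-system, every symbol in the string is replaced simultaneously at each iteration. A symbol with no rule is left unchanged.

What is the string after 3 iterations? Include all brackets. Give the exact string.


Answer: [[G[GY]]][[[GY]][[Y][EG][EE]G][[Y][EG][EE][Y][EG][EE]]G][[[GY]][[Y][EG][EE]G][[Y][EG][EE][Y][EG][EE]][[GY]][[Y][EG][EE]G][[Y][EG][EE][Y][EG][EE]]]

Derivation:
Step 0: E
Step 1: [Y][EG][EE]
Step 2: [[GY]][[Y][EG][EE]G][[Y][EG][EE][Y][EG][EE]]
Step 3: [[G[GY]]][[[GY]][[Y][EG][EE]G][[Y][EG][EE][Y][EG][EE]]G][[[GY]][[Y][EG][EE]G][[Y][EG][EE][Y][EG][EE]][[GY]][[Y][EG][EE]G][[Y][EG][EE][Y][EG][EE]]]


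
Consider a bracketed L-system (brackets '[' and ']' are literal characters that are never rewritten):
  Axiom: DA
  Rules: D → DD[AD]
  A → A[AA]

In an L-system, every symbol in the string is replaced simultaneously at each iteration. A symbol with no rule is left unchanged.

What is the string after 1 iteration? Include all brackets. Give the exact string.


Step 0: DA
Step 1: DD[AD]A[AA]

Answer: DD[AD]A[AA]


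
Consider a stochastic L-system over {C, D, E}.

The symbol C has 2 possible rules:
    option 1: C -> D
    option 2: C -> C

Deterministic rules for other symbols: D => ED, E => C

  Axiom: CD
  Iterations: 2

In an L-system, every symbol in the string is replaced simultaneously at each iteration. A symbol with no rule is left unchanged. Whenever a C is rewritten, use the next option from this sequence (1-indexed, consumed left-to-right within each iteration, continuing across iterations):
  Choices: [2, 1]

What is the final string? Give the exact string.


Step 0: CD
Step 1: CED  (used choices [2])
Step 2: DCED  (used choices [1])

Answer: DCED


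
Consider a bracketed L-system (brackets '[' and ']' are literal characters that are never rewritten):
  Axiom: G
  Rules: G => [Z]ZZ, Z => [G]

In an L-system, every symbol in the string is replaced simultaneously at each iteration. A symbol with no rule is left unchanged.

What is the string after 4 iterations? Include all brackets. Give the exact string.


Answer: [[[[G]][G][G]]][[[G]][G][G]][[[G]][G][G]]

Derivation:
Step 0: G
Step 1: [Z]ZZ
Step 2: [[G]][G][G]
Step 3: [[[Z]ZZ]][[Z]ZZ][[Z]ZZ]
Step 4: [[[[G]][G][G]]][[[G]][G][G]][[[G]][G][G]]


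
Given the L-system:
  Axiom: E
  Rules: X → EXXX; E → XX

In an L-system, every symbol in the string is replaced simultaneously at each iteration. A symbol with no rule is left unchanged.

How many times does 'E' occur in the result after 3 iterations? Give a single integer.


Step 0: E  (1 'E')
Step 1: XX  (0 'E')
Step 2: EXXXEXXX  (2 'E')
Step 3: XXEXXXEXXXEXXXXXEXXXEXXXEXXX  (6 'E')

Answer: 6


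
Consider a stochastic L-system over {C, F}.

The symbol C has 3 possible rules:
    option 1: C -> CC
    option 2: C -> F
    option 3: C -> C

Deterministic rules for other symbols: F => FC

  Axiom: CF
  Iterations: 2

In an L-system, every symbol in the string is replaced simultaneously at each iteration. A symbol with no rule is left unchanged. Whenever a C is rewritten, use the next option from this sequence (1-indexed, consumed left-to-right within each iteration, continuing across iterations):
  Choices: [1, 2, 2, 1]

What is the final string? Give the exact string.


Answer: FFFCCC

Derivation:
Step 0: CF
Step 1: CCFC  (used choices [1])
Step 2: FFFCCC  (used choices [2, 2, 1])


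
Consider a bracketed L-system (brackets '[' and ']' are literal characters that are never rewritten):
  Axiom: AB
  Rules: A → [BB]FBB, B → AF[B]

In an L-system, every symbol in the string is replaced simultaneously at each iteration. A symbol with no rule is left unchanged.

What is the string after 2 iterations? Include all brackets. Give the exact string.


Answer: [AF[B]AF[B]]FAF[B]AF[B][BB]FBBF[AF[B]]

Derivation:
Step 0: AB
Step 1: [BB]FBBAF[B]
Step 2: [AF[B]AF[B]]FAF[B]AF[B][BB]FBBF[AF[B]]


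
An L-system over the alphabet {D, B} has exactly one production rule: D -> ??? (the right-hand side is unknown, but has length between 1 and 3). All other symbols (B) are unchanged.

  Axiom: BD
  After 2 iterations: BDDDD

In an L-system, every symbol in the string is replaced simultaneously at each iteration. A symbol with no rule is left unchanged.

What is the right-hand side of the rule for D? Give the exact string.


Answer: DD

Derivation:
Trying D -> DD:
  Step 0: BD
  Step 1: BDD
  Step 2: BDDDD
Matches the given result.


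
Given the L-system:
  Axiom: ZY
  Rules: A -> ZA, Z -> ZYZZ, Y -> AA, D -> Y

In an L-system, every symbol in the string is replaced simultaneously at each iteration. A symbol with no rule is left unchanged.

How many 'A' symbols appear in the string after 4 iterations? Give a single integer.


Step 0: ZY  (0 'A')
Step 1: ZYZZAA  (2 'A')
Step 2: ZYZZAAZYZZZYZZZAZA  (4 'A')
Step 3: ZYZZAAZYZZZYZZZAZAZYZZAAZYZZZYZZZYZZAAZYZZZYZZZYZZZAZYZZZA  (10 'A')
Step 4: ZYZZAAZYZZZYZZZAZAZYZZAAZYZZZYZZZYZZAAZYZZZYZZZYZZZAZYZZZAZYZZAAZYZZZYZZZAZAZYZZAAZYZZZYZZZYZZAAZYZZZYZZZYZZAAZYZZZYZZZAZAZYZZAAZYZZZYZZZYZZAAZYZZZYZZZYZZAAZYZZZYZZZYZZZAZYZZAAZYZZZYZZZYZZZA  (32 'A')

Answer: 32


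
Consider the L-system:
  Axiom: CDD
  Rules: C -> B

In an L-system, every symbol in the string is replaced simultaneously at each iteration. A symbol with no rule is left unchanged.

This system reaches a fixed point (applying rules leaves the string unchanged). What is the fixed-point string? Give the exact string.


Step 0: CDD
Step 1: BDD
Step 2: BDD  (unchanged — fixed point at step 1)

Answer: BDD


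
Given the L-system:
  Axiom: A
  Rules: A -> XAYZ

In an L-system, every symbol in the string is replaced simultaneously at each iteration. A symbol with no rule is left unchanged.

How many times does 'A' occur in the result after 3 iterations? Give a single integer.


Step 0: A  (1 'A')
Step 1: XAYZ  (1 'A')
Step 2: XXAYZYZ  (1 'A')
Step 3: XXXAYZYZYZ  (1 'A')

Answer: 1


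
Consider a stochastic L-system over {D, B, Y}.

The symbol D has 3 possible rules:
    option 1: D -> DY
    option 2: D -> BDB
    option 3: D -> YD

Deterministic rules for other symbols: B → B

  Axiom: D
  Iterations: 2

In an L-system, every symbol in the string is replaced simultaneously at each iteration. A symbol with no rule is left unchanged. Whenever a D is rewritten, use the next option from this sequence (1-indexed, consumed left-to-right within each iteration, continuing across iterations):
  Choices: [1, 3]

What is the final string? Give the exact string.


Answer: YDY

Derivation:
Step 0: D
Step 1: DY  (used choices [1])
Step 2: YDY  (used choices [3])


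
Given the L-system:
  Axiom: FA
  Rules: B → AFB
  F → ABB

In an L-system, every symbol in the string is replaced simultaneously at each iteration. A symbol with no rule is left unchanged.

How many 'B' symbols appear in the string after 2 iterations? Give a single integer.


Answer: 2

Derivation:
Step 0: FA  (0 'B')
Step 1: ABBA  (2 'B')
Step 2: AAFBAFBA  (2 'B')


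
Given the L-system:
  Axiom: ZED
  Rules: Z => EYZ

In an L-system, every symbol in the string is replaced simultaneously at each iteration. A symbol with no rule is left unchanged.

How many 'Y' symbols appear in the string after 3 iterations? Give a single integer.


Answer: 3

Derivation:
Step 0: ZED  (0 'Y')
Step 1: EYZED  (1 'Y')
Step 2: EYEYZED  (2 'Y')
Step 3: EYEYEYZED  (3 'Y')


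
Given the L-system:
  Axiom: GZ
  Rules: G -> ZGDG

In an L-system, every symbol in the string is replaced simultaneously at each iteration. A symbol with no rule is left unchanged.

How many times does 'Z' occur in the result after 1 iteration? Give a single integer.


Step 0: GZ  (1 'Z')
Step 1: ZGDGZ  (2 'Z')

Answer: 2


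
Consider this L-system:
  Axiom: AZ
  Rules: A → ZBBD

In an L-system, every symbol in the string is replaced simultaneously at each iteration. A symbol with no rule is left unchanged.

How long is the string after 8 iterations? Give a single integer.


Step 0: length = 2
Step 1: length = 5
Step 2: length = 5
Step 3: length = 5
Step 4: length = 5
Step 5: length = 5
Step 6: length = 5
Step 7: length = 5
Step 8: length = 5

Answer: 5


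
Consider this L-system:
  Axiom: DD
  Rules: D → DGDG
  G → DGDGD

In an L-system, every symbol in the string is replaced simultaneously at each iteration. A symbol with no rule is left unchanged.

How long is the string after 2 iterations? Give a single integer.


Step 0: length = 2
Step 1: length = 8
Step 2: length = 36

Answer: 36
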